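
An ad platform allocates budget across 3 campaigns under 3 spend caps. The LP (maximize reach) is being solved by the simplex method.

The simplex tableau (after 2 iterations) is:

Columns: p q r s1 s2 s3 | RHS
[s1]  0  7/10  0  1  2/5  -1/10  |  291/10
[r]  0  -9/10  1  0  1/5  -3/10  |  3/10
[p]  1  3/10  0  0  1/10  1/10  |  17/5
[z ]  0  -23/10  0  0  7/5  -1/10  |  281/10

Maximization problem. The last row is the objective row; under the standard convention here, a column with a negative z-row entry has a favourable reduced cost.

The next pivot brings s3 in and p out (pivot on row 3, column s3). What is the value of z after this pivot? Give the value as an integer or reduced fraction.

Minimum ratio for s3: (17/5)/(1/10) = 34.
z changes by −(z-row coeff of s3)·ratio = −(-1/10)·34 = 17/5.
New z = 281/10 + (17/5) = 63/2.

63/2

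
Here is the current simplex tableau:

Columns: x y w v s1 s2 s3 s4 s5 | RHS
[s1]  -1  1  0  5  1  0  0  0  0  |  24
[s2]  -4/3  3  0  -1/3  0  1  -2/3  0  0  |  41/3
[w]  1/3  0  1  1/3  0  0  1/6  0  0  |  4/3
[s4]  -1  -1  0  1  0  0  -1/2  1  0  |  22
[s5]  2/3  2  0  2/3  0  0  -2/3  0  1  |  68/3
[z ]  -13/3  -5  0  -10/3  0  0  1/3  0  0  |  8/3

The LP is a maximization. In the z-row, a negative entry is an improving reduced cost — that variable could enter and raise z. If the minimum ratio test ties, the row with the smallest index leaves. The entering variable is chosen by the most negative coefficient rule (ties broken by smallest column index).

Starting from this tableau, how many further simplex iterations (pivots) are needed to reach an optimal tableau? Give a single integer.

2

pivot: y in, s2 out → z = 229/9
pivot: x in, w out → z = 155/3
No improving column remains; optimal.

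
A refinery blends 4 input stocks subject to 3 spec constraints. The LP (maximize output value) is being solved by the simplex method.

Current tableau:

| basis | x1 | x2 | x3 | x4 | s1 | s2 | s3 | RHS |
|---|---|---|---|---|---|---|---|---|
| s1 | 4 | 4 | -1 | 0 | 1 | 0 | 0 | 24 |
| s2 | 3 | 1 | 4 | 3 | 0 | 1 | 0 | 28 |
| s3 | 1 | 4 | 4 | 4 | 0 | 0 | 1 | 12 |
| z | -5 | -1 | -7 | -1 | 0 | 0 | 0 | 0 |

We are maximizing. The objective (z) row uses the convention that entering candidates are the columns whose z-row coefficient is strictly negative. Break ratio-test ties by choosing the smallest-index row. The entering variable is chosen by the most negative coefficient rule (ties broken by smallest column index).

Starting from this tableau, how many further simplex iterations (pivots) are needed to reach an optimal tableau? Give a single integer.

pivot: x3 in, s3 out → z = 21
pivot: x1 in, s1 out → z = 708/17
No improving column remains; optimal.

2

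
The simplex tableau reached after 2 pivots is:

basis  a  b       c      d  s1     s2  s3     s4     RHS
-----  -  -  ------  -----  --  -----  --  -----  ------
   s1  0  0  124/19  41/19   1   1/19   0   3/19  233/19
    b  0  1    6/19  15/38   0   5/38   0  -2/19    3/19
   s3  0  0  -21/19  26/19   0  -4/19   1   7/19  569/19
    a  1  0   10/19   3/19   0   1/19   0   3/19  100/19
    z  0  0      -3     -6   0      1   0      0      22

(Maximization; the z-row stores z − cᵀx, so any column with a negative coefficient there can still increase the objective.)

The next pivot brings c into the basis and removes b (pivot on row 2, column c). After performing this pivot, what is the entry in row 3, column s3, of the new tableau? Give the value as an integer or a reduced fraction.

Pivot element is row 2, column c: 6/19.
Normalize row 2: new (row 2, s3) = 0/(6/19) = 0.
row 3 ← row 3 − (-21/19)·(new row 2): 1 − (-21/19)·0 = 1.

1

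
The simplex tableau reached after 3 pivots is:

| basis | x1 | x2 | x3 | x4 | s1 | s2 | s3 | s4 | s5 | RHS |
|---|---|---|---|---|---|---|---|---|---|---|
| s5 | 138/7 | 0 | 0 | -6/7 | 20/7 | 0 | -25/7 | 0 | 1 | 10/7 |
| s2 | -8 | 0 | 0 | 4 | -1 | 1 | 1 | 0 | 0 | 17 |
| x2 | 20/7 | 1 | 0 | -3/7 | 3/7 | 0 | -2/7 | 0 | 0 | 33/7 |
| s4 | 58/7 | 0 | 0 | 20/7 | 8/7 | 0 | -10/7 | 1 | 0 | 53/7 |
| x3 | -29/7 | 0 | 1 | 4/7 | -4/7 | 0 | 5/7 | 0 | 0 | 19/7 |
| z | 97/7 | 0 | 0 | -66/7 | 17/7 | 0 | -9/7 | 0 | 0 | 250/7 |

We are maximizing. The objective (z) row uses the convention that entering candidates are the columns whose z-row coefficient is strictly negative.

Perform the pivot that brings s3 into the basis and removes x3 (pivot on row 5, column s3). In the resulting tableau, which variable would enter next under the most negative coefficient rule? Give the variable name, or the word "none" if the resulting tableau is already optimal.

Pivot element 5/7. New z-row = old z-row − (-9/7)·(row 5/(5/7)).
Updated z-row coefficients: x1: 32/5, x2: 0, x3: 9/5, x4: -42/5, s1: 7/5, s2: 0, s3: 0, s4: 0, s5: 0.
The most negative is -42/5 in column x4, so x4 would enter next.

x4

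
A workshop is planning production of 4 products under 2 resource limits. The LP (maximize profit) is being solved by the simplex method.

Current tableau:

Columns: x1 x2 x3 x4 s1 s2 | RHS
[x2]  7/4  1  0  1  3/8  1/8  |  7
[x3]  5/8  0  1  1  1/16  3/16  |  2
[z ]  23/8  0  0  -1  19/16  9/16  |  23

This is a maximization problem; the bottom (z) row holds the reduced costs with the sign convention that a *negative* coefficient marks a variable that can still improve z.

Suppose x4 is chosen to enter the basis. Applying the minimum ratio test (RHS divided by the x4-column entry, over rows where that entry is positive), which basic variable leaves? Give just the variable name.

x3

Ratios: row 1 (x2): 7/1 = 7; row 2 (x3): 2/1 = 2.
Minimum ratio 2 is in the x3 row, so x3 leaves.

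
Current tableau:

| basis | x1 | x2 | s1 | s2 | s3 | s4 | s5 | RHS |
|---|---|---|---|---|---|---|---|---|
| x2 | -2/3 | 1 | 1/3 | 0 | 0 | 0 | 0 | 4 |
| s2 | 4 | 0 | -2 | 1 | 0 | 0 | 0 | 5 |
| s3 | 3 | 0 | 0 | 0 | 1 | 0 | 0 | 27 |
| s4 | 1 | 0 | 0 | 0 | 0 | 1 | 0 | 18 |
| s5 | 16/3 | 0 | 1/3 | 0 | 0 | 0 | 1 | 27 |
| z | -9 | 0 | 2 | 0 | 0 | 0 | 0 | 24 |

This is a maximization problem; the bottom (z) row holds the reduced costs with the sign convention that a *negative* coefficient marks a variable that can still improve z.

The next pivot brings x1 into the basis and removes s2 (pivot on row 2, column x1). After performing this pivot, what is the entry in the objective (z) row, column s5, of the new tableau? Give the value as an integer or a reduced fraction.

Pivot element is row 2, column x1: 4.
Normalize row 2: new (row 2, s5) = 0/4 = 0.
z-row ← z-row − (-9)·(new row 2): 0 − (-9)·0 = 0.

0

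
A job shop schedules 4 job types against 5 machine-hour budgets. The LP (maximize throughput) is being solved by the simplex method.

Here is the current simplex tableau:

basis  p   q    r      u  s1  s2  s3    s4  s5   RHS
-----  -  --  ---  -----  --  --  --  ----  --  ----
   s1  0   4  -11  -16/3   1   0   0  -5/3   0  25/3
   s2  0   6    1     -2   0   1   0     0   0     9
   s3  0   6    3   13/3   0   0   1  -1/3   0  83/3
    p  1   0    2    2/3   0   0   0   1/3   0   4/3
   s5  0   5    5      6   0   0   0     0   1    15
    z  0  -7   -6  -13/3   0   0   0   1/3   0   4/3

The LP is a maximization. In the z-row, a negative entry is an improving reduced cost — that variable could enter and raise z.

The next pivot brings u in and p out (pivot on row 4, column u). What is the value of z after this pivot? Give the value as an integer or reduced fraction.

10

Minimum ratio for u: (4/3)/(2/3) = 2.
z changes by −(z-row coeff of u)·ratio = −(-13/3)·2 = 26/3.
New z = 4/3 + (26/3) = 10.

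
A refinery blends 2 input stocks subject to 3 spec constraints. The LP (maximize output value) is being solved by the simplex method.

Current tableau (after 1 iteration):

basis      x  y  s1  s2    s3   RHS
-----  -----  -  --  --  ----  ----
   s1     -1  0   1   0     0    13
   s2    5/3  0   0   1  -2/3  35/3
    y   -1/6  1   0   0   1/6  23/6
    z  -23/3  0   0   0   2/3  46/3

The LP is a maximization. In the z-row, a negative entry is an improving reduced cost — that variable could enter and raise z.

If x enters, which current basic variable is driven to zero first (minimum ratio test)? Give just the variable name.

s2

Ratios: row 1 (s1): entry -1 ≤ 0, skip; row 2 (s2): (35/3)/(5/3) = 7; row 3 (y): entry -1/6 ≤ 0, skip.
Minimum ratio 7 is in the s2 row, so s2 leaves.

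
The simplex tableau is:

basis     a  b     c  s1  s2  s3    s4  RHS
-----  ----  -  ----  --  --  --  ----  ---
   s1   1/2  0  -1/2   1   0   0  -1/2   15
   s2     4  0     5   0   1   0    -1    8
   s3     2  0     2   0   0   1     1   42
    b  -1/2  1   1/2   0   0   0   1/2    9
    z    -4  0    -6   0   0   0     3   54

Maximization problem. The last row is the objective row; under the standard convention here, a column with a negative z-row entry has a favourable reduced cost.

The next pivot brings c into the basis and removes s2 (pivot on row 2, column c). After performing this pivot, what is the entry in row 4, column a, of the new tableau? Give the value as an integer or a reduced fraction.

-9/10

Pivot element is row 2, column c: 5.
Normalize row 2: new (row 2, a) = 4/5 = 4/5.
row 4 ← row 4 − (1/2)·(new row 2): -1/2 − (1/2)·(4/5) = -9/10.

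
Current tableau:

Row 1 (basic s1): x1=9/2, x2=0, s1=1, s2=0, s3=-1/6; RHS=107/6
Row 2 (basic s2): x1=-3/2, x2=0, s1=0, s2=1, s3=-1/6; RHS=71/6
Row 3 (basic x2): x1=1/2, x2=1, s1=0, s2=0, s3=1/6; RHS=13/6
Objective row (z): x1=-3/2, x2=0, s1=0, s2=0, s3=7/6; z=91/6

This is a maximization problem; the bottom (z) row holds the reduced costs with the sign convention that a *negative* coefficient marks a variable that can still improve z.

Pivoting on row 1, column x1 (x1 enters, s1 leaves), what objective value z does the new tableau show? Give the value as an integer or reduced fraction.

190/9

Minimum ratio for x1: (107/6)/(9/2) = 107/27.
z changes by −(z-row coeff of x1)·ratio = −(-3/2)·(107/27) = 107/18.
New z = 91/6 + (107/18) = 190/9.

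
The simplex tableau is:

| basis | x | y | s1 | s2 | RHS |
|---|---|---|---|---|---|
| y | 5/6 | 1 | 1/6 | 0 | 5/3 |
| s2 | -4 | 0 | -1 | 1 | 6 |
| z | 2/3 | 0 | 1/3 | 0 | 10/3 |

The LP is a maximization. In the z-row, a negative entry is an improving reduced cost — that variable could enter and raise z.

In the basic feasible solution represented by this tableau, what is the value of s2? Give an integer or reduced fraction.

s2 is basic (row 2); its value is the RHS of that row: 6.

6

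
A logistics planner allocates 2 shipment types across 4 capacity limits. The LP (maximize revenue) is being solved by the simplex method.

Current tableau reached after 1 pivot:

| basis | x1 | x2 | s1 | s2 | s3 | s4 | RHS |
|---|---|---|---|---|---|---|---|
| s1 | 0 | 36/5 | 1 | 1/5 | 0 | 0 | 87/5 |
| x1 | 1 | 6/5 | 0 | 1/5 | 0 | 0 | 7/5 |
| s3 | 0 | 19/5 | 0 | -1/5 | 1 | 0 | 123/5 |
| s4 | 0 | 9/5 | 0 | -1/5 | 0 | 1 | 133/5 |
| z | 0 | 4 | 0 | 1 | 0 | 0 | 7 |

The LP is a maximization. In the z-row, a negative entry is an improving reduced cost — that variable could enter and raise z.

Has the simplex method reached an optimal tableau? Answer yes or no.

No objective-row coefficient is strictly negative, so no entering variable exists; the tableau is optimal.

yes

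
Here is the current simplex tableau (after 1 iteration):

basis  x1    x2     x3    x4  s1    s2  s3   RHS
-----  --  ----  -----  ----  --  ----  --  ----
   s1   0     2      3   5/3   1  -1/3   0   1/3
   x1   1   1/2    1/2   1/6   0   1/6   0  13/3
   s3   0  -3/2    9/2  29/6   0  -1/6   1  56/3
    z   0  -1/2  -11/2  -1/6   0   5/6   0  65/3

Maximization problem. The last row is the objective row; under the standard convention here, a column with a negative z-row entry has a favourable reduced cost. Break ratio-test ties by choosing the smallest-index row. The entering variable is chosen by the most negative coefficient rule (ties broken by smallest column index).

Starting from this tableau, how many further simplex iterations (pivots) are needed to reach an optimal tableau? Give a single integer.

1

pivot: x3 in, s1 out → z = 401/18
No improving column remains; optimal.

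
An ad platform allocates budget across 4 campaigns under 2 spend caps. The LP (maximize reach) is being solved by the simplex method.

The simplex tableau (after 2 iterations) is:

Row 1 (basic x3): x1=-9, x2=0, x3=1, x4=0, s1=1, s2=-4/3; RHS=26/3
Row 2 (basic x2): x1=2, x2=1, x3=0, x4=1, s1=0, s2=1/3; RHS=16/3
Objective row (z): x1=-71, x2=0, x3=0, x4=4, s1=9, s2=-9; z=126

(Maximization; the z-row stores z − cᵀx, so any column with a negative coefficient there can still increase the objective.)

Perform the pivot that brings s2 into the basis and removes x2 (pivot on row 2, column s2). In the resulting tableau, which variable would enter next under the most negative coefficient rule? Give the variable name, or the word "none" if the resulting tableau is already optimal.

Pivot element 1/3. New z-row = old z-row − (-9)·(row 2/(1/3)).
Updated z-row coefficients: x1: -17, x2: 27, x3: 0, x4: 31, s1: 9, s2: 0.
The most negative is -17 in column x1, so x1 would enter next.

x1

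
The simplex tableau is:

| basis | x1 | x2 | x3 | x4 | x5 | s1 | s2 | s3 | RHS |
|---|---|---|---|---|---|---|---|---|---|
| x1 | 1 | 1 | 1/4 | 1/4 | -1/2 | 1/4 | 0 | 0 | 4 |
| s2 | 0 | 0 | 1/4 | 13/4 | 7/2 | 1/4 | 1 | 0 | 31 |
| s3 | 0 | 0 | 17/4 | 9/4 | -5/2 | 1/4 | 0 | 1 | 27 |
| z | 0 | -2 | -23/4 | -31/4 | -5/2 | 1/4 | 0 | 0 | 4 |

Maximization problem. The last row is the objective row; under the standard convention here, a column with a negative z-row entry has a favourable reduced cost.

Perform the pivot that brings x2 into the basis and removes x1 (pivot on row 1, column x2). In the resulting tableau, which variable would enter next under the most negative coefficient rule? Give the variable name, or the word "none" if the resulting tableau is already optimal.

x4

Pivot element 1. New z-row = old z-row − (-2)·(row 1/1).
Updated z-row coefficients: x1: 2, x2: 0, x3: -21/4, x4: -29/4, x5: -7/2, s1: 3/4, s2: 0, s3: 0.
The most negative is -29/4 in column x4, so x4 would enter next.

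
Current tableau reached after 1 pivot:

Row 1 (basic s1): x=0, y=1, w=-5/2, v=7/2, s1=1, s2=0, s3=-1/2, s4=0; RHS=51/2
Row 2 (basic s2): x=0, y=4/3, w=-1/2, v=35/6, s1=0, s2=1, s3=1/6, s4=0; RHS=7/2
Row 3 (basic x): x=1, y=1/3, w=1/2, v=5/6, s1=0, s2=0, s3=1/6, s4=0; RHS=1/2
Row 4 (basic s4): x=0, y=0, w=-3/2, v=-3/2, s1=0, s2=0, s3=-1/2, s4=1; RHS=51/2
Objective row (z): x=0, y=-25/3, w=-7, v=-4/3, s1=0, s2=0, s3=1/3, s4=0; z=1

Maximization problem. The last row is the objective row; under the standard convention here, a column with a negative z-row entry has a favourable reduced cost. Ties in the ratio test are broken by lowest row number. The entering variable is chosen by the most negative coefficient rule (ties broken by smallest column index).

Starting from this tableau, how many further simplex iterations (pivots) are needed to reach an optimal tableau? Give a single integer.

1

pivot: y in, x out → z = 27/2
No improving column remains; optimal.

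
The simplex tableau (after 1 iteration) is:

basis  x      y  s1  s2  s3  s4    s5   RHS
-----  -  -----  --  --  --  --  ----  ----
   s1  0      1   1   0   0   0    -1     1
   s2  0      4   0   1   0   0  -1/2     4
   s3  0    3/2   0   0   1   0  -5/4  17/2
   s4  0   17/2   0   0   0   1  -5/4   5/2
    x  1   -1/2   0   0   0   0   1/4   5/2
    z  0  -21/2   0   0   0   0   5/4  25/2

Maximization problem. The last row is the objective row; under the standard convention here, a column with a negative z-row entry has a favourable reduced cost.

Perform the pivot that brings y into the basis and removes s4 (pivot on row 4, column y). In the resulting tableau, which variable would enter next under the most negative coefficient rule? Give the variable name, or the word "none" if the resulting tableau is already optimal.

s5

Pivot element 17/2. New z-row = old z-row − (-21/2)·(row 4/(17/2)).
Updated z-row coefficients: x: 0, y: 0, s1: 0, s2: 0, s3: 0, s4: 21/17, s5: -5/17.
The most negative is -5/17 in column s5, so s5 would enter next.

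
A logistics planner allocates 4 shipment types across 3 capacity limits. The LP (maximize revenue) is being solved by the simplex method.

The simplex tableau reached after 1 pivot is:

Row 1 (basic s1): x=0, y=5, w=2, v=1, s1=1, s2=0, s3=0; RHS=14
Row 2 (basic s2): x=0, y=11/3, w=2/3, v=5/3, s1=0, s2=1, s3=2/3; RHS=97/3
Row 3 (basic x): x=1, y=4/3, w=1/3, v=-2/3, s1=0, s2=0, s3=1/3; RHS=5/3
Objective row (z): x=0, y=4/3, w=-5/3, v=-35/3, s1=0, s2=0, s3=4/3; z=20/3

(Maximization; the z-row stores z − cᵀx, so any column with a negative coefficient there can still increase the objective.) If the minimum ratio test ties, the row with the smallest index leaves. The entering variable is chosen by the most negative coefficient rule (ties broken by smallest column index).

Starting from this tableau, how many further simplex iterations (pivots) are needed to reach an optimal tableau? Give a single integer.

1

pivot: v in, s1 out → z = 170
No improving column remains; optimal.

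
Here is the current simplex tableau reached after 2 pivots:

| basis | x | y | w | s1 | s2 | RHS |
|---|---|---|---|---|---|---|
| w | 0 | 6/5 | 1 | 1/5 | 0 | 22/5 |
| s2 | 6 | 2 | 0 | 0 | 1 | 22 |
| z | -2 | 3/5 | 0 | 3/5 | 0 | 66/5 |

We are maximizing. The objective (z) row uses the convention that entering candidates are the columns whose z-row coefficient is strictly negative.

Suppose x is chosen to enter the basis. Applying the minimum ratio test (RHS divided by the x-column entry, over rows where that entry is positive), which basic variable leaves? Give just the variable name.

Ratios: row 1 (w): entry 0 ≤ 0, skip; row 2 (s2): 22/6 = 11/3.
Minimum ratio 11/3 is in the s2 row, so s2 leaves.

s2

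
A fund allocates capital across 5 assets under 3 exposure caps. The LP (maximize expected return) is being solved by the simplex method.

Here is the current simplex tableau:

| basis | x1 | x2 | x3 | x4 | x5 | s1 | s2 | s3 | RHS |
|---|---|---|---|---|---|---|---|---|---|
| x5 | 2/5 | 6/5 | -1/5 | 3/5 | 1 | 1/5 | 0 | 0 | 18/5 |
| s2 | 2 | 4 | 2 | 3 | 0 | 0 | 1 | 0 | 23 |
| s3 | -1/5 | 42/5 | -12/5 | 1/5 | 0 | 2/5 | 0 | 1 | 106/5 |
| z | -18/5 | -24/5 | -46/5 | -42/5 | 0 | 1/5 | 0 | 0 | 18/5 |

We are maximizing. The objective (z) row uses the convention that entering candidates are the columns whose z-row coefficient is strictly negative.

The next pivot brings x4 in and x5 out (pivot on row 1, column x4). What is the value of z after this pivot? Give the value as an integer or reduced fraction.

54

Minimum ratio for x4: (18/5)/(3/5) = 6.
z changes by −(z-row coeff of x4)·ratio = −(-42/5)·6 = 252/5.
New z = 18/5 + (252/5) = 54.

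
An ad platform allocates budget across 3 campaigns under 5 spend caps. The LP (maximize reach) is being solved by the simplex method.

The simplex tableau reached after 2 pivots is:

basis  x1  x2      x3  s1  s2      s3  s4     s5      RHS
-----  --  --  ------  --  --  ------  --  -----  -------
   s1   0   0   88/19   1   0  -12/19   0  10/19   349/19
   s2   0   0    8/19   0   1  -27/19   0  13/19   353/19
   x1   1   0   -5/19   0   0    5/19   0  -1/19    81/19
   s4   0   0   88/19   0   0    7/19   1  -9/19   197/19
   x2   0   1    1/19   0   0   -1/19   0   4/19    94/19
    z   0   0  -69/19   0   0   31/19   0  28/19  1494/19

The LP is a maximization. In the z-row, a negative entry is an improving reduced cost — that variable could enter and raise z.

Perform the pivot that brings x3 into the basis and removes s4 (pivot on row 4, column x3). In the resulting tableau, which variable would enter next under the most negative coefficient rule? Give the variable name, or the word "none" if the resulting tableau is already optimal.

Pivot element 88/19. New z-row = old z-row − (-69/19)·(row 4/(88/19)).
Updated z-row coefficients: x1: 0, x2: 0, x3: 0, s1: 0, s2: 0, s3: 169/88, s4: 69/88, s5: 97/88.
No coefficient is strictly negative; the tableau after this pivot is optimal.

none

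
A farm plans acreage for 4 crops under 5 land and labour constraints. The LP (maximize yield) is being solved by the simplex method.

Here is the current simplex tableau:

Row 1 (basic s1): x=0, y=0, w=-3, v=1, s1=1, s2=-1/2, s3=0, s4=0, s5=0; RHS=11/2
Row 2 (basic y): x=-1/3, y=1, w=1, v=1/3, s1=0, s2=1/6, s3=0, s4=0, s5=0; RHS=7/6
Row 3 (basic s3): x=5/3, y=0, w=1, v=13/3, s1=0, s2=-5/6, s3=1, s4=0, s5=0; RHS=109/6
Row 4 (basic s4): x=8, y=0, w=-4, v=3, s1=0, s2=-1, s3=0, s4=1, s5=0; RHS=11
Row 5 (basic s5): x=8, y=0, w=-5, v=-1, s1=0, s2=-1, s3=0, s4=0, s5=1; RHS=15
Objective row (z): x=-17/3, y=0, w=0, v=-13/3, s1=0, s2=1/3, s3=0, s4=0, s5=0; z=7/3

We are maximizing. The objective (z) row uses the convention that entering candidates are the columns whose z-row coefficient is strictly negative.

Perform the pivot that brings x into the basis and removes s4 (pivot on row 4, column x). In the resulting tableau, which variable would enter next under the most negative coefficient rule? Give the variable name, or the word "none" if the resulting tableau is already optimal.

w

Pivot element 8. New z-row = old z-row − (-17/3)·(row 4/8).
Updated z-row coefficients: x: 0, y: 0, w: -17/6, v: -53/24, s1: 0, s2: -3/8, s3: 0, s4: 17/24, s5: 0.
The most negative is -17/6 in column w, so w would enter next.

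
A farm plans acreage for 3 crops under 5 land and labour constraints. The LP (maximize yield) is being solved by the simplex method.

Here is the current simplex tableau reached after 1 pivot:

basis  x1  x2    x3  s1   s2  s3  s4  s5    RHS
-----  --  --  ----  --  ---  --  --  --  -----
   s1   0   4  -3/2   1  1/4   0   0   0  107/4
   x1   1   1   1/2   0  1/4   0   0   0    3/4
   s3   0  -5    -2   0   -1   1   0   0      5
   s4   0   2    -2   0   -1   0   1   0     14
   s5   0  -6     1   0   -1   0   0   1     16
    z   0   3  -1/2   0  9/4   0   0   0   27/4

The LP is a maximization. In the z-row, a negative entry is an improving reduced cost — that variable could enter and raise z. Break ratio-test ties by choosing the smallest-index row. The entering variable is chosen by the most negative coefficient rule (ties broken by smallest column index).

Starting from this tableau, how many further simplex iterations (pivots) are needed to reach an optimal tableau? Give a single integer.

pivot: x3 in, x1 out → z = 15/2
No improving column remains; optimal.

1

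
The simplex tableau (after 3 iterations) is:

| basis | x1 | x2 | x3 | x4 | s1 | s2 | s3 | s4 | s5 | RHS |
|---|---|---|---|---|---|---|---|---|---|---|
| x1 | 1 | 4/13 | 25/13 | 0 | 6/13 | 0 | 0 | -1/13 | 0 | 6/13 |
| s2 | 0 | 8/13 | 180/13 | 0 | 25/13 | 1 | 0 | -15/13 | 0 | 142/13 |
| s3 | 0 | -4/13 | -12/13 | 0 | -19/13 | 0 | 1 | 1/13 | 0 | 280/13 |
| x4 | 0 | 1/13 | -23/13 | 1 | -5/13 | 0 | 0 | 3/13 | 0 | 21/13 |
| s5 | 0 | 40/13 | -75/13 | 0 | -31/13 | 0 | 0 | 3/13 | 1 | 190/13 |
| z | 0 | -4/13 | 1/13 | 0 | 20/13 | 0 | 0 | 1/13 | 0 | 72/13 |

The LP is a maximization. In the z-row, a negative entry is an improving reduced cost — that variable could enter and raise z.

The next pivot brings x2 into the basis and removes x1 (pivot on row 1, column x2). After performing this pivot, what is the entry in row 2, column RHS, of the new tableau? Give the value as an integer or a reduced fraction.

10

Pivot element is row 1, column x2: 4/13.
Normalize row 1: new (row 1, RHS) = (6/13)/(4/13) = 3/2.
row 2 ← row 2 − (8/13)·(new row 1): 142/13 − (8/13)·(3/2) = 10.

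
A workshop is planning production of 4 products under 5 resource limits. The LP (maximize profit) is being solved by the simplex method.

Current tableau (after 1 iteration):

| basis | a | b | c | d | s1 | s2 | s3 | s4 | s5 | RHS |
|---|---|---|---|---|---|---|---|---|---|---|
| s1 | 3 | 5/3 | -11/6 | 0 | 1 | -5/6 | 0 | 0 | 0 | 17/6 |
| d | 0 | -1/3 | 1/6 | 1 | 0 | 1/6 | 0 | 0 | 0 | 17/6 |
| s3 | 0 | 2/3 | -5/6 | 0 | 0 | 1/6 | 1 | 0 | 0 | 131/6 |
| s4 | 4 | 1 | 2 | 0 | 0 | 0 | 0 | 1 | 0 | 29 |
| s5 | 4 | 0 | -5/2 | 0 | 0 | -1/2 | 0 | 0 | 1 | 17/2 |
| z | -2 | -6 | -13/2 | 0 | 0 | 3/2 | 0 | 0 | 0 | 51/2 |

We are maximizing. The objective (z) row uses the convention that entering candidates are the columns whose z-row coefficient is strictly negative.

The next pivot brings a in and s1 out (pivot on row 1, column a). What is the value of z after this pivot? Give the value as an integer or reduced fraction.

493/18

Minimum ratio for a: (17/6)/3 = 17/18.
z changes by −(z-row coeff of a)·ratio = −(-2)·(17/18) = 17/9.
New z = 51/2 + (17/9) = 493/18.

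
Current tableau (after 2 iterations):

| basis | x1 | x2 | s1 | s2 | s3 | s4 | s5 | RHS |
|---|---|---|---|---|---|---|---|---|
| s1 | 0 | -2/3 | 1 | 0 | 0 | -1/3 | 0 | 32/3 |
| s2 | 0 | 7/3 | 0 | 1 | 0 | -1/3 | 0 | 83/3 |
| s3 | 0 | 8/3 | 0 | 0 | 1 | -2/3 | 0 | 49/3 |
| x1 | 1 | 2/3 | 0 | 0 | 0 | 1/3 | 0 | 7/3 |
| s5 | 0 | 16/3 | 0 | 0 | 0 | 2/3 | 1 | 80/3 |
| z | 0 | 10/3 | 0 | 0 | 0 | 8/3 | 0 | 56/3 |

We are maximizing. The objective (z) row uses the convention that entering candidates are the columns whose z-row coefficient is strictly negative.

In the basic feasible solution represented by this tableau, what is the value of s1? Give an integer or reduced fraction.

s1 is basic (row 1); its value is the RHS of that row: 32/3.

32/3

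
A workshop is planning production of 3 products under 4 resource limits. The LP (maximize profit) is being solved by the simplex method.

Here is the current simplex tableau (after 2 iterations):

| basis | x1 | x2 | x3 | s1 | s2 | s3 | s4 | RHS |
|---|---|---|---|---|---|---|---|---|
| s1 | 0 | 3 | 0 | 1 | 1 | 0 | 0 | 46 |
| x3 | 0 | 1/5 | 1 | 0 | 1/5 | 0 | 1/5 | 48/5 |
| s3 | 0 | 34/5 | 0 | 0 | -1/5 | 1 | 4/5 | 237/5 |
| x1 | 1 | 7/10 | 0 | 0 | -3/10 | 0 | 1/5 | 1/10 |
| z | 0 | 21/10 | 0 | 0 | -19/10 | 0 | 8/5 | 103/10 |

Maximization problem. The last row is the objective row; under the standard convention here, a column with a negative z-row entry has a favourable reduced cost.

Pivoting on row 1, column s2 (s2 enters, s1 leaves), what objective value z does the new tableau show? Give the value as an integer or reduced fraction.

977/10

Minimum ratio for s2: 46/1 = 46.
z changes by −(z-row coeff of s2)·ratio = −(-19/10)·46 = 437/5.
New z = 103/10 + (437/5) = 977/10.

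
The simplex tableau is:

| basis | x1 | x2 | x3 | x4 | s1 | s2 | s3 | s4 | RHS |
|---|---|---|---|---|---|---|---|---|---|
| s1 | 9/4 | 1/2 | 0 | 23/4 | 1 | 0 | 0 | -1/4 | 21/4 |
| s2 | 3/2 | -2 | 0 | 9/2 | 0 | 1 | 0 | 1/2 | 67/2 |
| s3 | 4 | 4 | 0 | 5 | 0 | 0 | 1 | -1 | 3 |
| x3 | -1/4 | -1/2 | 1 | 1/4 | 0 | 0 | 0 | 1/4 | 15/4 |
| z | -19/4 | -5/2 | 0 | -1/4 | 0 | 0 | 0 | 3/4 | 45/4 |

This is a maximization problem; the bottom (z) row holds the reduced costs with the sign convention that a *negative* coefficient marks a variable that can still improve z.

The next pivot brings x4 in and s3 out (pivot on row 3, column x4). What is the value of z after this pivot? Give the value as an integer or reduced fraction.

57/5

Minimum ratio for x4: 3/5 = 3/5.
z changes by −(z-row coeff of x4)·ratio = −(-1/4)·(3/5) = 3/20.
New z = 45/4 + (3/20) = 57/5.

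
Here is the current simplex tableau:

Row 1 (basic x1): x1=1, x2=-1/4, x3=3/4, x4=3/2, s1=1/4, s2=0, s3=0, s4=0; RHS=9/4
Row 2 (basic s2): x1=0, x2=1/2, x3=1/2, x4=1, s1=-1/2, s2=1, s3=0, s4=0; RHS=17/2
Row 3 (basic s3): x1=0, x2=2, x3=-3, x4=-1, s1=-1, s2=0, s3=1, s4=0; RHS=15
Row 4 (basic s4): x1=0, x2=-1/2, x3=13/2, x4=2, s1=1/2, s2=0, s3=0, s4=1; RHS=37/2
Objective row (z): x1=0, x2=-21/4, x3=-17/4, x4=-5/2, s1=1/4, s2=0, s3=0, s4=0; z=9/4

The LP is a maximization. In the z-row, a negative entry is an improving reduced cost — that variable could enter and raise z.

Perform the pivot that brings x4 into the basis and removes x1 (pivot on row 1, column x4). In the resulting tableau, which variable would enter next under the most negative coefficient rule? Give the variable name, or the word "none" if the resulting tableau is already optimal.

Pivot element 3/2. New z-row = old z-row − (-5/2)·(row 1/(3/2)).
Updated z-row coefficients: x1: 5/3, x2: -17/3, x3: -3, x4: 0, s1: 2/3, s2: 0, s3: 0, s4: 0.
The most negative is -17/3 in column x2, so x2 would enter next.

x2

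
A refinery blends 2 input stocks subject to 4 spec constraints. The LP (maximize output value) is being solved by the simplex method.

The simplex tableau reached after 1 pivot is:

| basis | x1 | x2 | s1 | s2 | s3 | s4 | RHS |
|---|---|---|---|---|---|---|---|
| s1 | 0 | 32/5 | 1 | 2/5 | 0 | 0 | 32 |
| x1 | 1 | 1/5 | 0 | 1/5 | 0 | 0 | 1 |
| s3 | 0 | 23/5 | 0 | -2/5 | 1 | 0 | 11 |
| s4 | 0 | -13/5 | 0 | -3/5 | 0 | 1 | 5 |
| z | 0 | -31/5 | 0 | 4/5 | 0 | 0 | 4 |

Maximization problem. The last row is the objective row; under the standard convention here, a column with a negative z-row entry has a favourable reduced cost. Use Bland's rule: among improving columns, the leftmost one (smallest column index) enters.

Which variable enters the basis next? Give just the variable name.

x2

Objective-row coefficients: x1: 0, x2: -31/5, s1: 0, s2: 4/5, s3: 0, s4: 0.
Improving columns: x2. Bland's rule picks the smallest column index → x2.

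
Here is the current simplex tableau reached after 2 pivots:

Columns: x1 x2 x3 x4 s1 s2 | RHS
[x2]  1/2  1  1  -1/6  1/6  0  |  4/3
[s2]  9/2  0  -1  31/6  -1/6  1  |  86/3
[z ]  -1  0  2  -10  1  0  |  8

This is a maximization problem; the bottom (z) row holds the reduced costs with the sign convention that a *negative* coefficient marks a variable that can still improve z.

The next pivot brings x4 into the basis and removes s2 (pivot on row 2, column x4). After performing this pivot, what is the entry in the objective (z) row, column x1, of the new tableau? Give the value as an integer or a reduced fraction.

239/31

Pivot element is row 2, column x4: 31/6.
Normalize row 2: new (row 2, x1) = (9/2)/(31/6) = 27/31.
z-row ← z-row − (-10)·(new row 2): -1 − (-10)·(27/31) = 239/31.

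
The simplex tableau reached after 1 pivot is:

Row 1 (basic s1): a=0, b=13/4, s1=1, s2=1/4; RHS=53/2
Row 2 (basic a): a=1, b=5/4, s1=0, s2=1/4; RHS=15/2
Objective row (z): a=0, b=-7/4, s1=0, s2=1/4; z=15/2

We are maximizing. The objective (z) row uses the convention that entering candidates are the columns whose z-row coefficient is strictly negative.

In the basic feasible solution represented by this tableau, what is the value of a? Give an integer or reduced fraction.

a is basic (row 2); its value is the RHS of that row: 15/2.

15/2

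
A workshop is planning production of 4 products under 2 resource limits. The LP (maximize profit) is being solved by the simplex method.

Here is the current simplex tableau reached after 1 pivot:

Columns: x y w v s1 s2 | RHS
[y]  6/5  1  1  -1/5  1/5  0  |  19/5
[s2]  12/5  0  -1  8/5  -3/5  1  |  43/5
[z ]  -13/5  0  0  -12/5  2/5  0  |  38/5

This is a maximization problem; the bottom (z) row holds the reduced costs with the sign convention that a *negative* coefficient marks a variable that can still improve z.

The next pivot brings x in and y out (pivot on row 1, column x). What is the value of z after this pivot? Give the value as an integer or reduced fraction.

Minimum ratio for x: (19/5)/(6/5) = 19/6.
z changes by −(z-row coeff of x)·ratio = −(-13/5)·(19/6) = 247/30.
New z = 38/5 + (247/30) = 95/6.

95/6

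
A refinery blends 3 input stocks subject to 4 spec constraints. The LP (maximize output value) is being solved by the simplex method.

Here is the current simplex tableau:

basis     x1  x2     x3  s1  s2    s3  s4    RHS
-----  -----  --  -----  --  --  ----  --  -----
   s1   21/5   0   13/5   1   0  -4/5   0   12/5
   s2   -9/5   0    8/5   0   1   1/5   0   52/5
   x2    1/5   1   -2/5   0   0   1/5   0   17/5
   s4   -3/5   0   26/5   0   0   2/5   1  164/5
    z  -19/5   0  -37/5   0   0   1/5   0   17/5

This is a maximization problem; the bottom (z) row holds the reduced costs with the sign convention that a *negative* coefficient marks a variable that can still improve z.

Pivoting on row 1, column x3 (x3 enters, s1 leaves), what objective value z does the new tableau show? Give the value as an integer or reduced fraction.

Minimum ratio for x3: (12/5)/(13/5) = 12/13.
z changes by −(z-row coeff of x3)·ratio = −(-37/5)·(12/13) = 444/65.
New z = 17/5 + (444/65) = 133/13.

133/13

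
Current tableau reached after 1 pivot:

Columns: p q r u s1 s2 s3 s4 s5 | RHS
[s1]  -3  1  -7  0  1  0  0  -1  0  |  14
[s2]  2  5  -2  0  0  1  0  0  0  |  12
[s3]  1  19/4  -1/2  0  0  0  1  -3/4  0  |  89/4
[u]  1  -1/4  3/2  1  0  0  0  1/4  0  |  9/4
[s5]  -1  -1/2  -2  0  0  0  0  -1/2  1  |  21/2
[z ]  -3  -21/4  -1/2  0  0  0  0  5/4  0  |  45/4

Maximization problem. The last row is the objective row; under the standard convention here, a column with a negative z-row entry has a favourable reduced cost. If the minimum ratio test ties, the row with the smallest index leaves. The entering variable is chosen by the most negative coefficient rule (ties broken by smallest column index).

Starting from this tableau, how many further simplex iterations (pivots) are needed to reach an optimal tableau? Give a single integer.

2

pivot: q in, s2 out → z = 477/20
pivot: r in, u out → z = 204/7
No improving column remains; optimal.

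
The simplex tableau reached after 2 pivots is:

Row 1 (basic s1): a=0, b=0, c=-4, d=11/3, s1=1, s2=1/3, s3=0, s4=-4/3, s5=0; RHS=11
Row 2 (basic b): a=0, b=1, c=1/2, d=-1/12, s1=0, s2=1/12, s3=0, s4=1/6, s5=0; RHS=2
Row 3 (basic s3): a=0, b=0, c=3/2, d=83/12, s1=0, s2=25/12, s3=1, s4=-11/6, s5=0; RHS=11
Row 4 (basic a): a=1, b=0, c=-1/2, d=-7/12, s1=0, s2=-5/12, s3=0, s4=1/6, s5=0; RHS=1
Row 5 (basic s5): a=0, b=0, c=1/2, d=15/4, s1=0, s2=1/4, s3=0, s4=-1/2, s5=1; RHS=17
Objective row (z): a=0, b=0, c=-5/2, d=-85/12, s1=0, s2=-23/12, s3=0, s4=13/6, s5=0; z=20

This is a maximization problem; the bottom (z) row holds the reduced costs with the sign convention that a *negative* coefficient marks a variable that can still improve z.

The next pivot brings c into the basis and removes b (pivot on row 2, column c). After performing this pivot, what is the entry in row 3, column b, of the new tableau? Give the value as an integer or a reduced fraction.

Pivot element is row 2, column c: 1/2.
Normalize row 2: new (row 2, b) = 1/(1/2) = 2.
row 3 ← row 3 − (3/2)·(new row 2): 0 − (3/2)·2 = -3.

-3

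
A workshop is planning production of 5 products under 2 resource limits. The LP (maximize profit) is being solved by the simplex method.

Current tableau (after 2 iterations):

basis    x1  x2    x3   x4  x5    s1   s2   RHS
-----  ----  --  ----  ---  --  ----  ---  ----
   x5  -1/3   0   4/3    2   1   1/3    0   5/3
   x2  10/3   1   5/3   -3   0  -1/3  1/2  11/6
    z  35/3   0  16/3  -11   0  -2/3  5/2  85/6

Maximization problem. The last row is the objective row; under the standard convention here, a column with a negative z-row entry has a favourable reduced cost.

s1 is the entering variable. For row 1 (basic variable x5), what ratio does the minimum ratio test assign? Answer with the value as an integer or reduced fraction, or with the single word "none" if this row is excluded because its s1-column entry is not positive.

Ratio = RHS / (s1 entry) = (5/3) / (1/3) = 5.

5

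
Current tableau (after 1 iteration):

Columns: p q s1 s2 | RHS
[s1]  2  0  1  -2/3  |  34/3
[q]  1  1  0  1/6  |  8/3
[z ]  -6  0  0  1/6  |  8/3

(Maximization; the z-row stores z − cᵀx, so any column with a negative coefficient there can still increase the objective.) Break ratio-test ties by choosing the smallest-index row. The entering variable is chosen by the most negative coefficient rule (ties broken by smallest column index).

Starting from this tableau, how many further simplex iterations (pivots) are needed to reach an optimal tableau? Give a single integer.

1

pivot: p in, q out → z = 56/3
No improving column remains; optimal.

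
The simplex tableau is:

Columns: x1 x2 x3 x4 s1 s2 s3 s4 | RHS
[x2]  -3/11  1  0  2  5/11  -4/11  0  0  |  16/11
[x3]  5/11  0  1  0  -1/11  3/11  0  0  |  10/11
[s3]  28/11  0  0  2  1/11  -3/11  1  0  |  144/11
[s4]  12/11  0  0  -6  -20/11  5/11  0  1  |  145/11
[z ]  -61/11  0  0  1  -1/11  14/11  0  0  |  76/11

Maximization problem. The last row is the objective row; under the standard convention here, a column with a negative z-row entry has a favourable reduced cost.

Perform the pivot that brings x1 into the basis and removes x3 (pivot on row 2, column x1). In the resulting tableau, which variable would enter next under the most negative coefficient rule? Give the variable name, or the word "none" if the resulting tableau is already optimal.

s1

Pivot element 5/11. New z-row = old z-row − (-61/11)·(row 2/(5/11)).
Updated z-row coefficients: x1: 0, x2: 0, x3: 61/5, x4: 1, s1: -6/5, s2: 23/5, s3: 0, s4: 0.
The most negative is -6/5 in column s1, so s1 would enter next.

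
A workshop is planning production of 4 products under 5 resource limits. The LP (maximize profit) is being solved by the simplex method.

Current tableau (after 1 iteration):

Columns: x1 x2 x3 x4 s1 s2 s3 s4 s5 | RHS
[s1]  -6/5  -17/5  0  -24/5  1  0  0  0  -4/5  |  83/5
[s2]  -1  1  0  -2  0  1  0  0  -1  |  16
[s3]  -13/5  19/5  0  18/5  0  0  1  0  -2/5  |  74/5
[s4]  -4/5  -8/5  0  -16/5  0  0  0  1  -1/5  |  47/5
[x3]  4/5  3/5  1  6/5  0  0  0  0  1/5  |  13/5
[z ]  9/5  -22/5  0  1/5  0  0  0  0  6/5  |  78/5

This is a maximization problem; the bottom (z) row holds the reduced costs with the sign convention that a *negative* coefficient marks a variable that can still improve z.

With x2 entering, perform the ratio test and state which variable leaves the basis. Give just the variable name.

s3

Ratios: row 1 (s1): entry -17/5 ≤ 0, skip; row 2 (s2): 16/1 = 16; row 3 (s3): (74/5)/(19/5) = 74/19; row 4 (s4): entry -8/5 ≤ 0, skip; row 5 (x3): (13/5)/(3/5) = 13/3.
Minimum ratio 74/19 is in the s3 row, so s3 leaves.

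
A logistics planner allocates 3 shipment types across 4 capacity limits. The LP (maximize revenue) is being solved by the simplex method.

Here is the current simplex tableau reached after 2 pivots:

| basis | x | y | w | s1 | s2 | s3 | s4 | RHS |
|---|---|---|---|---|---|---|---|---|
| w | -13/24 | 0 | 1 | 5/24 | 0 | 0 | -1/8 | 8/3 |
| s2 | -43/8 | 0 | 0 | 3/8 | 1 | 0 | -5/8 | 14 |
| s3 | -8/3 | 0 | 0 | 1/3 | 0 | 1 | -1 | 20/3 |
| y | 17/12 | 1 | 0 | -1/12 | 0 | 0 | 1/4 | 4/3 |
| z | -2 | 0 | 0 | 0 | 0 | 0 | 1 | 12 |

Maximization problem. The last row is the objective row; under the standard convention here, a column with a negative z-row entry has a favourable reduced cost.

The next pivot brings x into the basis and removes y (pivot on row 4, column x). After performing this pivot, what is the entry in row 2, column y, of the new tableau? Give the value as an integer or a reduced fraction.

Pivot element is row 4, column x: 17/12.
Normalize row 4: new (row 4, y) = 1/(17/12) = 12/17.
row 2 ← row 2 − (-43/8)·(new row 4): 0 − (-43/8)·(12/17) = 129/34.

129/34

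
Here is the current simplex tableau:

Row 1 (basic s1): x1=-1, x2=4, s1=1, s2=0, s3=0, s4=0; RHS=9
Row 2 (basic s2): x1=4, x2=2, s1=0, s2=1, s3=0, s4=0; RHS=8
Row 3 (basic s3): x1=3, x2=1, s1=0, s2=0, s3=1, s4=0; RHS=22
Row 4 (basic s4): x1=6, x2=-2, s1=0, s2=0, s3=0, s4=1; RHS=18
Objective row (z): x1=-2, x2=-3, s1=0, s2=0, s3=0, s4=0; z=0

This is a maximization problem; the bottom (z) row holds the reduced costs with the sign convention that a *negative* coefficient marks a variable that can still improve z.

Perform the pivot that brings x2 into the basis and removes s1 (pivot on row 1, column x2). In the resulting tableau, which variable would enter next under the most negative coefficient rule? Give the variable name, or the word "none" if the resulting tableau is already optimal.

x1

Pivot element 4. New z-row = old z-row − (-3)·(row 1/4).
Updated z-row coefficients: x1: -11/4, x2: 0, s1: 3/4, s2: 0, s3: 0, s4: 0.
The most negative is -11/4 in column x1, so x1 would enter next.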